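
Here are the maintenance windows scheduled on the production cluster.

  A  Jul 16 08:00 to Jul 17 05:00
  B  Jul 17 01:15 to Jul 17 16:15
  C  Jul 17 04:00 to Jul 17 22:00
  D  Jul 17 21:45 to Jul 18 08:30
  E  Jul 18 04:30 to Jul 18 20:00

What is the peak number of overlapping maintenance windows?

Sort all start/end points and keep a running count:
Jul 16 08:00 start A → 1
Jul 17 01:15 start B → 2
Jul 17 04:00 start C → 3
Jul 17 05:00 end A → 2
Jul 17 16:15 end B → 1
Jul 17 21:45 start D → 2
Jul 17 22:00 end C → 1
Jul 18 04:30 start E → 2
Jul 18 08:30 end D → 1
Jul 18 20:00 end E → 0
Peak is 3, at Jul 17 04:00 (A, B, C).

3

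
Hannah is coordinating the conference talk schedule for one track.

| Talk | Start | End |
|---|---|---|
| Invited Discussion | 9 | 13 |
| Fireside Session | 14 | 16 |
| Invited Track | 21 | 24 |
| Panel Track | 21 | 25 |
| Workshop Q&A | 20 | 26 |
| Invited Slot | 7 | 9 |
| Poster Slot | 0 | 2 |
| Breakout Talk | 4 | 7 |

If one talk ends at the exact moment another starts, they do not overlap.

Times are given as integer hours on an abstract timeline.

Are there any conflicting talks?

Sorted by start: Poster Slot, Breakout Talk, Invited Slot, Invited Discussion, Fireside Session, Workshop Q&A, Invited Track, Panel Track.
Breakout Talk starts after Poster Slot ends, so Poster Slot has no further overlaps.
Invited Slot starts exactly when Breakout Talk ends (back-to-back, no overlap), so Breakout Talk has no further overlaps.
Invited Discussion starts exactly when Invited Slot ends (back-to-back, no overlap), so Invited Slot has no further overlaps.
Fireside Session starts after Invited Discussion ends, so Invited Discussion has no further overlaps.
Workshop Q&A starts after Fireside Session ends, so Fireside Session has no further overlaps.
Invited Track starts before Workshop Q&A ends → Workshop Q&A and Invited Track overlap.
That's a conflict, so the schedule is not conflict-free.

Yes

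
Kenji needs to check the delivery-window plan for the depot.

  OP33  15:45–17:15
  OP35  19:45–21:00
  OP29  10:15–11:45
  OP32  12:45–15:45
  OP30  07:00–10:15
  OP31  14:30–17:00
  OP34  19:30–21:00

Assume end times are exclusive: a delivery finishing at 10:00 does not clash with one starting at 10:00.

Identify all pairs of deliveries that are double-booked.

Sorted by start: OP30, OP29, OP32, OP31, OP33, OP34, OP35.
OP29 starts exactly when OP30 ends (back-to-back, no overlap), so OP30 has no further overlaps.
OP32 starts after OP29 ends, so OP29 has no further overlaps.
OP31 starts before OP32 ends → OP32 and OP31 overlap.
OP33 starts exactly when OP32 ends (back-to-back, no overlap), so OP32 has no further overlaps.
OP33 starts before OP31 ends → OP31 and OP33 overlap.
OP34 starts after OP31 ends, so OP31 has no further overlaps.
OP34 starts after OP33 ends, so OP33 has no further overlaps.
OP35 starts before OP34 ends → OP34 and OP35 overlap.

OP31 & OP32, OP31 & OP33, OP34 & OP35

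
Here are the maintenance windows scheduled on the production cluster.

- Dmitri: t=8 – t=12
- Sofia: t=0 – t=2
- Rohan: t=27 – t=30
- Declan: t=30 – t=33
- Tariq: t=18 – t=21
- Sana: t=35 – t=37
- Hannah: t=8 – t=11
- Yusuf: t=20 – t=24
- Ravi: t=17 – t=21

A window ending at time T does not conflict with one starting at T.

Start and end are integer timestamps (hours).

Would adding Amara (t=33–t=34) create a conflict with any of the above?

No — it doesn't clash with anything

Sofia: ends t=2 at or before Amara starts t=33 → clear.
Hannah: ends t=11 at or before Amara starts t=33 → clear.
Dmitri: ends t=12 at or before Amara starts t=33 → clear.
Ravi: ends t=21 at or before Amara starts t=33 → clear.
Tariq: ends t=21 at or before Amara starts t=33 → clear.
Yusuf: ends t=24 at or before Amara starts t=33 → clear.
Rohan: ends t=30 at or before Amara starts t=33 → clear.
Declan: ends t=33 at or before Amara starts t=33 → clear.
Sana: starts t=35 at or after Amara ends t=34 → clear.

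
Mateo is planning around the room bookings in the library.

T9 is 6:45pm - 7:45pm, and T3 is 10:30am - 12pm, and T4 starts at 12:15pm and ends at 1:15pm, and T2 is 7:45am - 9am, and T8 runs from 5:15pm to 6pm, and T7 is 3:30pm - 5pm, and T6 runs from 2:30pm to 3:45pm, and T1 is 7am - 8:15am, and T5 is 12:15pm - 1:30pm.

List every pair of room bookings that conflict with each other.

T1 & T2, T4 & T5, T6 & T7

Sorted by start: T1, T2, T3, T4, T5, T6, T7, T8, T9.
T2 starts before T1 ends → T1 and T2 overlap.
T3 starts after T1 ends — done with T1.
T3 starts after T2 ends — done with T2.
T4 starts after T3 ends — done with T3.
T5 starts before T4 ends → T4 and T5 overlap.
T6 starts after T4 ends — done with T4.
T6 starts after T5 ends — done with T5.
T7 starts before T6 ends → T6 and T7 overlap.
T8 starts after T6 ends — done with T6.
T8 starts after T7 ends — done with T7.
T9 starts after T8 ends.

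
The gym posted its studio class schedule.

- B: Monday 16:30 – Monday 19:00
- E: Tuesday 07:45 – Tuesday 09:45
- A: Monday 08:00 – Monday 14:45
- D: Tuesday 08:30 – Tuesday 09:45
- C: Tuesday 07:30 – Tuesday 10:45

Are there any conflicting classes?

Yes

Two intervals overlap when each starts before the other ends.
Sorted by start: A, B, C, E, D.
B starts after A ends — done with A.
C starts after B ends — done with B.
E starts before C ends → C and E overlap.
That's a conflict, so the schedule is not conflict-free.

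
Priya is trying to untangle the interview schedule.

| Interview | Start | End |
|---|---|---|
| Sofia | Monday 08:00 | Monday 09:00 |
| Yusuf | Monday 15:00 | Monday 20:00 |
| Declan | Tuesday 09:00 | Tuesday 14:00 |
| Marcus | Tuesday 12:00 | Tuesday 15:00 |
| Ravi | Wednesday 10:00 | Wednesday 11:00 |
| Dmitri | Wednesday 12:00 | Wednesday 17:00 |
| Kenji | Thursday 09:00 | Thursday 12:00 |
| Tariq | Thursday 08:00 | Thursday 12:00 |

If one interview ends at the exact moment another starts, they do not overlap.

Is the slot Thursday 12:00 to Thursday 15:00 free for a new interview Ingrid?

Sofia: ends Monday 09:00 at or before Ingrid starts Thursday 12:00 → clear.
Yusuf: ends Monday 20:00 at or before Ingrid starts Thursday 12:00 → clear.
Declan: ends Tuesday 14:00 at or before Ingrid starts Thursday 12:00 → clear.
Marcus: ends Tuesday 15:00 at or before Ingrid starts Thursday 12:00 → clear.
Ravi: ends Wednesday 11:00 at or before Ingrid starts Thursday 12:00 → clear.
Dmitri: ends Wednesday 17:00 at or before Ingrid starts Thursday 12:00 → clear.
Tariq: ends Thursday 12:00 at or before Ingrid starts Thursday 12:00 → clear.
Kenji: ends Thursday 12:00 at or before Ingrid starts Thursday 12:00 → clear.

Yes — the slot is free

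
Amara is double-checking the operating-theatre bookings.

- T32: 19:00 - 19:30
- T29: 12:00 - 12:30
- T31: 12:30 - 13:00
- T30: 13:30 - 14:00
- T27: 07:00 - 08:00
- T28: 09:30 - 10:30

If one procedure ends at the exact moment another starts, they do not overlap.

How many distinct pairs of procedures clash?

Sorted by start: T27, T28, T29, T31, T30, T32.
T28 starts after T27 ends — done with T27.
T29 starts after T28 ends — done with T28.
T31 starts exactly when T29 ends (back-to-back, no overlap) — done with T29.
T30 starts after T31 ends — done with T31.
T32 starts after T30 ends.
No pair overlaps.

0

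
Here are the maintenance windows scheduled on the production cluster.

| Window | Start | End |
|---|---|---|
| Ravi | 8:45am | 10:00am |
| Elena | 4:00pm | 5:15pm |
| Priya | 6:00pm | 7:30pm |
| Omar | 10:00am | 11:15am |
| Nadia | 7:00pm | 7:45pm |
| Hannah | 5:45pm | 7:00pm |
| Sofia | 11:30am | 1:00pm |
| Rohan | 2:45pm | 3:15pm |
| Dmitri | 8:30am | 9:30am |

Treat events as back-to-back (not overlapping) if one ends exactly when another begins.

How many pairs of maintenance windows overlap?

3

Sorted by start: Dmitri, Ravi, Omar, Sofia, Rohan, Elena, Hannah, Priya, Nadia.
Ravi starts before Dmitri ends → Dmitri and Ravi overlap.
Omar starts after Dmitri ends, so nothing later overlaps Dmitri either.
Omar starts exactly when Ravi ends (back-to-back, no overlap), so nothing later overlaps Ravi either.
Sofia starts after Omar ends, so nothing later overlaps Omar either.
Rohan starts after Sofia ends, so nothing later overlaps Sofia either.
Elena starts after Rohan ends, so nothing later overlaps Rohan either.
Hannah starts after Elena ends, so nothing later overlaps Elena either.
Priya starts before Hannah ends → Hannah and Priya overlap.
Nadia starts exactly when Hannah ends (back-to-back, no overlap).
Nadia starts before Priya ends → Priya and Nadia overlap.
Overlapping pairs: Dmitri & Ravi, Hannah & Priya, Nadia & Priya — 3 in total.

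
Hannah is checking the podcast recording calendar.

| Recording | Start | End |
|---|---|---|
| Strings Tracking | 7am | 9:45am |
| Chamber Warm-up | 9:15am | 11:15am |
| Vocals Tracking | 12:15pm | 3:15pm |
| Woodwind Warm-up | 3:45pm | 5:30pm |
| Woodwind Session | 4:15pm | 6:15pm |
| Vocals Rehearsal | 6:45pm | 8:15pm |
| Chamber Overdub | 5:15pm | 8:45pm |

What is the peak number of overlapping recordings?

Sort all start/end points and keep a running count:
7am start Strings Tracking → 1
9:15am start Chamber Warm-up → 2
9:45am end Strings Tracking → 1
11:15am end Chamber Warm-up → 0
12:15pm start Vocals Tracking → 1
3:15pm end Vocals Tracking → 0
3:45pm start Woodwind Warm-up → 1
4:15pm start Woodwind Session → 2
5:15pm start Chamber Overdub → 3
5:30pm end Woodwind Warm-up → 2
6:15pm end Woodwind Session → 1
6:45pm start Vocals Rehearsal → 2
8:15pm end Vocals Rehearsal → 1
8:45pm end Chamber Overdub → 0
Peak is 3, at 5:15pm (Chamber Overdub, Woodwind Session, Woodwind Warm-up).

3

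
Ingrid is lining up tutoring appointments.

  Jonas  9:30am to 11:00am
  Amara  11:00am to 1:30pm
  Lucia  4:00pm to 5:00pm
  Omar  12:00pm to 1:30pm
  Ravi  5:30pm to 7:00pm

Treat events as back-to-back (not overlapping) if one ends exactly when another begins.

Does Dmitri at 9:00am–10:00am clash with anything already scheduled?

Jonas: starts 9:30am before Dmitri ends 10:00am, and ends 11:00am after Dmitri starts 9:00am → overlap.
Amara: starts 11:00am at or after Dmitri ends 10:00am → clear.
Omar: starts 12:00pm at or after Dmitri ends 10:00am → clear.
Lucia: starts 4:00pm at or after Dmitri ends 10:00am → clear.
Ravi: starts 5:30pm at or after Dmitri ends 10:00am → clear.
Dmitri overlaps Jonas.

Yes — it overlaps Jonas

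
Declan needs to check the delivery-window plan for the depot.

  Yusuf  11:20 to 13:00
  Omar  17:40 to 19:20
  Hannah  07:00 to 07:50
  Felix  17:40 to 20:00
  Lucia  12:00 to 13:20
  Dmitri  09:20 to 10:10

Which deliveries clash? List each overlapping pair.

Felix & Omar, Lucia & Yusuf

Sorted by start: Hannah, Dmitri, Yusuf, Lucia, Felix, Omar.
Dmitri starts after Hannah ends, so Hannah has no further overlaps.
Yusuf starts after Dmitri ends, so Dmitri has no further overlaps.
Lucia starts before Yusuf ends → Yusuf and Lucia overlap.
Felix starts after Yusuf ends, so Yusuf has no further overlaps.
Felix starts after Lucia ends, so Lucia has no further overlaps.
Omar starts before Felix ends → Felix and Omar overlap.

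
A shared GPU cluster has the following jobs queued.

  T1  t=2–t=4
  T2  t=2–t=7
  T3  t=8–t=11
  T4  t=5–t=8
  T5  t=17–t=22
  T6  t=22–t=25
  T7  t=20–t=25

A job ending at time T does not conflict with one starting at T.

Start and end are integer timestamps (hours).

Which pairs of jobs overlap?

T1 & T2, T2 & T4, T5 & T7, T6 & T7

Sorted by start: T1, T2, T4, T3, T5, T7, T6.
T2 starts before T1 ends → T1 and T2 overlap.
T4 starts after T1 ends, so nothing later overlaps T1 either.
T4 starts before T2 ends → T2 and T4 overlap.
T3 starts after T2 ends, so nothing later overlaps T2 either.
T3 starts exactly when T4 ends (back-to-back, no overlap), so nothing later overlaps T4 either.
T5 starts after T3 ends, so nothing later overlaps T3 either.
T7 starts before T5 ends → T5 and T7 overlap.
T6 starts exactly when T5 ends (back-to-back, no overlap).
T6 starts before T7 ends → T7 and T6 overlap.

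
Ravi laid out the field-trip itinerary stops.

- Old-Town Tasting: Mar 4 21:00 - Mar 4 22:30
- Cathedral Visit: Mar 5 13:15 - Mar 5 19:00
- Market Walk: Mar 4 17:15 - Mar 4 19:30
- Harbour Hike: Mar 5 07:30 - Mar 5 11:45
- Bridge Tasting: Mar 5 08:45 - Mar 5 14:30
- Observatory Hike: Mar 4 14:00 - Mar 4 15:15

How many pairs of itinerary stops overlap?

2

Sorted by start: Observatory Hike, Market Walk, Old-Town Tasting, Harbour Hike, Bridge Tasting, Cathedral Visit.
Market Walk starts after Observatory Hike ends, so nothing later overlaps Observatory Hike either.
Old-Town Tasting starts after Market Walk ends, so nothing later overlaps Market Walk either.
Harbour Hike starts after Old-Town Tasting ends, so nothing later overlaps Old-Town Tasting either.
Bridge Tasting starts before Harbour Hike ends → Harbour Hike and Bridge Tasting overlap.
Cathedral Visit starts after Harbour Hike ends.
Cathedral Visit starts before Bridge Tasting ends → Bridge Tasting and Cathedral Visit overlap.
Overlapping pairs: Bridge Tasting & Cathedral Visit, Bridge Tasting & Harbour Hike — 2 in total.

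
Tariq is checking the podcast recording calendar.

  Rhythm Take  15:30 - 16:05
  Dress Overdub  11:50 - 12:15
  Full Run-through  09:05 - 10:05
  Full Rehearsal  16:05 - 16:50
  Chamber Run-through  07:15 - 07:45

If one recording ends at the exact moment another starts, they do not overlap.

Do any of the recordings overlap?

No

Sorted by start: Chamber Run-through, Full Run-through, Dress Overdub, Rhythm Take, Full Rehearsal.
Full Run-through starts after Chamber Run-through ends, so Chamber Run-through has no further overlaps.
Dress Overdub starts after Full Run-through ends, so Full Run-through has no further overlaps.
Rhythm Take starts after Dress Overdub ends, so Dress Overdub has no further overlaps.
Full Rehearsal starts exactly when Rhythm Take ends (back-to-back, no overlap).
Every pair is clear; the schedule has no overlaps.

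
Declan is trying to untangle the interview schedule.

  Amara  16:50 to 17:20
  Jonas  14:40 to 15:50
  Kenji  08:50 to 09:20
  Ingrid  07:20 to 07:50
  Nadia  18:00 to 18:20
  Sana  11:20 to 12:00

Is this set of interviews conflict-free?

Sorted by start: Ingrid, Kenji, Sana, Jonas, Amara, Nadia.
Kenji starts after Ingrid ends; Ingrid is clear from here.
Sana starts after Kenji ends; Kenji is clear from here.
Jonas starts after Sana ends; Sana is clear from here.
Amara starts after Jonas ends; Jonas is clear from here.
Nadia starts after Amara ends.
Every pair is clear; the schedule has no overlaps.

Yes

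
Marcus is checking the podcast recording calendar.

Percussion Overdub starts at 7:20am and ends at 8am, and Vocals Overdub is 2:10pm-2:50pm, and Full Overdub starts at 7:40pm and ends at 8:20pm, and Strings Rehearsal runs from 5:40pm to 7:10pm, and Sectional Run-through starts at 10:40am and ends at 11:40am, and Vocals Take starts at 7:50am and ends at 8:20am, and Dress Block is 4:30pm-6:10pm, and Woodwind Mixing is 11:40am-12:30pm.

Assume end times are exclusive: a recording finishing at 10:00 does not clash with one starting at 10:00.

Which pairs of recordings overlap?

Dress Block & Strings Rehearsal, Percussion Overdub & Vocals Take

Sorted by start: Percussion Overdub, Vocals Take, Sectional Run-through, Woodwind Mixing, Vocals Overdub, Dress Block, Strings Rehearsal, Full Overdub.
Vocals Take starts before Percussion Overdub ends → Percussion Overdub and Vocals Take overlap.
Sectional Run-through starts after Percussion Overdub ends; Percussion Overdub is clear from here.
Sectional Run-through starts after Vocals Take ends; Vocals Take is clear from here.
Woodwind Mixing starts exactly when Sectional Run-through ends (back-to-back, no overlap); Sectional Run-through is clear from here.
Vocals Overdub starts after Woodwind Mixing ends; Woodwind Mixing is clear from here.
Dress Block starts after Vocals Overdub ends; Vocals Overdub is clear from here.
Strings Rehearsal starts before Dress Block ends → Dress Block and Strings Rehearsal overlap.
Full Overdub starts after Dress Block ends.
Full Overdub starts after Strings Rehearsal ends.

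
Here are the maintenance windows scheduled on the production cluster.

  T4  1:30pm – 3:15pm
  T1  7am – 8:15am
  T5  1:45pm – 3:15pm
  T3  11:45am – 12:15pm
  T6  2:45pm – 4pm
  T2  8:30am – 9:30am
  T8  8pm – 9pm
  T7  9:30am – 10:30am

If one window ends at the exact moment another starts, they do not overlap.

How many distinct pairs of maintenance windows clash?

3

Two intervals overlap when each starts before the other ends.
Sorted by start: T1, T2, T7, T3, T4, T5, T6, T8.
T2 starts after T1 ends — done with T1.
T7 starts exactly when T2 ends (back-to-back, no overlap) — done with T2.
T3 starts after T7 ends — done with T7.
T4 starts after T3 ends — done with T3.
T5 starts before T4 ends → T4 and T5 overlap.
T6 starts before T4 ends → T4 and T6 overlap.
T8 starts after T4 ends.
T6 starts before T5 ends → T5 and T6 overlap.
T8 starts after T5 ends.
T8 starts after T6 ends.
Overlapping pairs: T4 & T5, T4 & T6, T5 & T6 — 3 in total.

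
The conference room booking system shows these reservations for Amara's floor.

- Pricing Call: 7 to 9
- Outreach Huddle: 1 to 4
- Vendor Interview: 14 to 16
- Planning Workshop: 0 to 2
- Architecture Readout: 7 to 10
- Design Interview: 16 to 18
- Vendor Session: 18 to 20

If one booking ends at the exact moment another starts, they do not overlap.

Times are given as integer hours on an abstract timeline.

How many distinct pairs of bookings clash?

Sorted by start: Planning Workshop, Outreach Huddle, Pricing Call, Architecture Readout, Vendor Interview, Design Interview, Vendor Session.
Outreach Huddle starts before Planning Workshop ends → Planning Workshop and Outreach Huddle overlap.
Pricing Call starts after Planning Workshop ends — done with Planning Workshop.
Pricing Call starts after Outreach Huddle ends — done with Outreach Huddle.
Architecture Readout starts before Pricing Call ends → Pricing Call and Architecture Readout overlap.
Vendor Interview starts after Pricing Call ends — done with Pricing Call.
Vendor Interview starts after Architecture Readout ends — done with Architecture Readout.
Design Interview starts exactly when Vendor Interview ends (back-to-back, no overlap) — done with Vendor Interview.
Vendor Session starts exactly when Design Interview ends (back-to-back, no overlap).
Overlapping pairs: Architecture Readout & Pricing Call, Outreach Huddle & Planning Workshop — 2 in total.

2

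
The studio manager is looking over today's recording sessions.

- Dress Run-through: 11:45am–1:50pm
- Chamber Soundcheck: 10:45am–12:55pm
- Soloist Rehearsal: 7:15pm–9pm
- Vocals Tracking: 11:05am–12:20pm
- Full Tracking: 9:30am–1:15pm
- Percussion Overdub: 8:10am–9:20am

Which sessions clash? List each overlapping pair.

Chamber Soundcheck & Dress Run-through, Chamber Soundcheck & Full Tracking, Chamber Soundcheck & Vocals Tracking, Dress Run-through & Full Tracking, Dress Run-through & Vocals Tracking, Full Tracking & Vocals Tracking

Sorted by start: Percussion Overdub, Full Tracking, Chamber Soundcheck, Vocals Tracking, Dress Run-through, Soloist Rehearsal.
Full Tracking starts after Percussion Overdub ends, so nothing later overlaps Percussion Overdub either.
Chamber Soundcheck starts before Full Tracking ends → Full Tracking and Chamber Soundcheck overlap.
Vocals Tracking starts before Full Tracking ends → Full Tracking and Vocals Tracking overlap.
Dress Run-through starts before Full Tracking ends → Full Tracking and Dress Run-through overlap.
Soloist Rehearsal starts after Full Tracking ends.
Vocals Tracking starts before Chamber Soundcheck ends → Chamber Soundcheck and Vocals Tracking overlap.
Dress Run-through starts before Chamber Soundcheck ends → Chamber Soundcheck and Dress Run-through overlap.
Soloist Rehearsal starts after Chamber Soundcheck ends.
Dress Run-through starts before Vocals Tracking ends → Vocals Tracking and Dress Run-through overlap.
Soloist Rehearsal starts after Vocals Tracking ends.
Soloist Rehearsal starts after Dress Run-through ends.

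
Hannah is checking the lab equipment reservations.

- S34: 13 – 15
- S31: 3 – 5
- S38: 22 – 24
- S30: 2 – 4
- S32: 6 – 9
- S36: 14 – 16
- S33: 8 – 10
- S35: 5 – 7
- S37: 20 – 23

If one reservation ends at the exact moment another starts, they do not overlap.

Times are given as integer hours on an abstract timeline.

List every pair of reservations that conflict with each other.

S30 & S31, S32 & S33, S32 & S35, S34 & S36, S37 & S38

Sorted by start: S30, S31, S35, S32, S33, S34, S36, S37, S38.
S31 starts before S30 ends → S30 and S31 overlap.
S35 starts after S30 ends, so nothing later overlaps S30 either.
S35 starts exactly when S31 ends (back-to-back, no overlap), so nothing later overlaps S31 either.
S32 starts before S35 ends → S35 and S32 overlap.
S33 starts after S35 ends, so nothing later overlaps S35 either.
S33 starts before S32 ends → S32 and S33 overlap.
S34 starts after S32 ends, so nothing later overlaps S32 either.
S34 starts after S33 ends, so nothing later overlaps S33 either.
S36 starts before S34 ends → S34 and S36 overlap.
S37 starts after S34 ends, so nothing later overlaps S34 either.
S37 starts after S36 ends, so nothing later overlaps S36 either.
S38 starts before S37 ends → S37 and S38 overlap.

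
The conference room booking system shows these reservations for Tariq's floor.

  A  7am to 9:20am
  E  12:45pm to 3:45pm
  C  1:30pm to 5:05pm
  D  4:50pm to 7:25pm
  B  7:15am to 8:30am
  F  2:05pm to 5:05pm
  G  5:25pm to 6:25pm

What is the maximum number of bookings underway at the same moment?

3

Walk through starts and ends in time order (an end at T is processed before a start at T):
7am start A → 1
7:15am start B → 2
8:30am end B → 1
9:20am end A → 0
12:45pm start E → 1
1:30pm start C → 2
2:05pm start F → 3
3:45pm end E → 2
4:50pm start D → 3
5:05pm end C → 2
5:05pm end F → 1
5:25pm start G → 2
6:25pm end G → 1
7:25pm end D → 0
Peak is 3, at 2:05pm (C, E, F).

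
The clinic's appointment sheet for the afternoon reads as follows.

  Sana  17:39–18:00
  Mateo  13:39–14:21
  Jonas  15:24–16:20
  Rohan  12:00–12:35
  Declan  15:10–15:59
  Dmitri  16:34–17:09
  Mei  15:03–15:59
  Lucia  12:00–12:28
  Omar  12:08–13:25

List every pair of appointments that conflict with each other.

Declan & Jonas, Declan & Mei, Jonas & Mei, Lucia & Omar, Lucia & Rohan, Omar & Rohan

Check each pair: they overlap iff neither finishes before the other starts.
Sorted by start: Lucia, Rohan, Omar, Mateo, Mei, Declan, Jonas, Dmitri, Sana.
Rohan starts before Lucia ends → Lucia and Rohan overlap.
Omar starts before Lucia ends → Lucia and Omar overlap.
Mateo starts after Lucia ends, so Lucia has no further overlaps.
Omar starts before Rohan ends → Rohan and Omar overlap.
Mateo starts after Rohan ends, so Rohan has no further overlaps.
Mateo starts after Omar ends, so Omar has no further overlaps.
Mei starts after Mateo ends, so Mateo has no further overlaps.
Declan starts before Mei ends → Mei and Declan overlap.
Jonas starts before Mei ends → Mei and Jonas overlap.
Dmitri starts after Mei ends, so Mei has no further overlaps.
Jonas starts before Declan ends → Declan and Jonas overlap.
Dmitri starts after Declan ends, so Declan has no further overlaps.
Dmitri starts after Jonas ends, so Jonas has no further overlaps.
Sana starts after Dmitri ends.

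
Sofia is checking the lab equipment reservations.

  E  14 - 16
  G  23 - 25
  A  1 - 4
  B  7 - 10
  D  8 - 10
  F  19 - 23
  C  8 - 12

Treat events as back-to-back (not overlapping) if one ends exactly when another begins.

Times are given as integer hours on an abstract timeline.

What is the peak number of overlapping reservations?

3

Walk through starts and ends in time order (an end at T is processed before a start at T):
1 start A → 1
4 end A → 0
7 start B → 1
8 start C → 2
8 start D → 3
10 end B → 2
10 end D → 1
12 end C → 0
14 start E → 1
16 end E → 0
19 start F → 1
23 end F → 0
23 start G → 1
25 end G → 0
Peak is 3, at 8 (B, C, D).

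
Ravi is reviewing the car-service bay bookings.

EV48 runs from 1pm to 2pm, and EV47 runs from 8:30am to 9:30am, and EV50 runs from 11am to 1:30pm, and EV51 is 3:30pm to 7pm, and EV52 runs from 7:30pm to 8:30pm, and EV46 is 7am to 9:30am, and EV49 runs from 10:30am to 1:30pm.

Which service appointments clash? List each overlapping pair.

EV46 & EV47, EV48 & EV49, EV48 & EV50, EV49 & EV50

Sorted by start: EV46, EV47, EV49, EV50, EV48, EV51, EV52.
EV47 starts before EV46 ends → EV46 and EV47 overlap.
EV49 starts after EV46 ends, so EV46 has no further overlaps.
EV49 starts after EV47 ends, so EV47 has no further overlaps.
EV50 starts before EV49 ends → EV49 and EV50 overlap.
EV48 starts before EV49 ends → EV49 and EV48 overlap.
EV51 starts after EV49 ends, so EV49 has no further overlaps.
EV48 starts before EV50 ends → EV50 and EV48 overlap.
EV51 starts after EV50 ends, so EV50 has no further overlaps.
EV51 starts after EV48 ends, so EV48 has no further overlaps.
EV52 starts after EV51 ends.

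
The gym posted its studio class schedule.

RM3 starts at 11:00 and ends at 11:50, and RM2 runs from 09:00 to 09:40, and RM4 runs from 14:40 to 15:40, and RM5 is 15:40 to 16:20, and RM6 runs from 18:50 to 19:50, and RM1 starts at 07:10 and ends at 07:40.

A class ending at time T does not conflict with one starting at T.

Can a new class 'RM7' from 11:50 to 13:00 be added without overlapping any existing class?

RM1: ends 07:40 at or before RM7 starts 11:50 → clear.
RM2: ends 09:40 at or before RM7 starts 11:50 → clear.
RM3: ends 11:50 at or before RM7 starts 11:50 → clear.
RM4: starts 14:40 at or after RM7 ends 13:00 → clear.
RM5: starts 15:40 at or after RM7 ends 13:00 → clear.
RM6: starts 18:50 at or after RM7 ends 13:00 → clear.

Yes — the slot is free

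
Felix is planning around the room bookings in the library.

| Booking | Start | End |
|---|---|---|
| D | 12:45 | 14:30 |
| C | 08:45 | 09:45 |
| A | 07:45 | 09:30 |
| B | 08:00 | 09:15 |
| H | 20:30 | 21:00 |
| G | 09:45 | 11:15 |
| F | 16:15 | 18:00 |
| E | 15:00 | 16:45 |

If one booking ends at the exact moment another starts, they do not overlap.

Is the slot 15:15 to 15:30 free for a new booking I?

No — it overlaps E

A: ends 09:30 at or before I starts 15:15 → clear.
B: ends 09:15 at or before I starts 15:15 → clear.
C: ends 09:45 at or before I starts 15:15 → clear.
G: ends 11:15 at or before I starts 15:15 → clear.
D: ends 14:30 at or before I starts 15:15 → clear.
E: starts 15:00 before I ends 15:30, and ends 16:45 after I starts 15:15 → overlap.
F: starts 16:15 at or after I ends 15:30 → clear.
H: starts 20:30 at or after I ends 15:30 → clear.
I overlaps E.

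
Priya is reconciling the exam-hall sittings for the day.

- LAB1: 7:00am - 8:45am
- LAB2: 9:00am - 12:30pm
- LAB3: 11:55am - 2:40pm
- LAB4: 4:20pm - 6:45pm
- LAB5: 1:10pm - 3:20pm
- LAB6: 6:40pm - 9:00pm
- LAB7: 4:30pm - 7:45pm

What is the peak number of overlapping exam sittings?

Sort all start/end points and keep a running count:
7:00am start LAB1 → 1
8:45am end LAB1 → 0
9:00am start LAB2 → 1
11:55am start LAB3 → 2
12:30pm end LAB2 → 1
1:10pm start LAB5 → 2
2:40pm end LAB3 → 1
3:20pm end LAB5 → 0
4:20pm start LAB4 → 1
4:30pm start LAB7 → 2
6:40pm start LAB6 → 3
6:45pm end LAB4 → 2
7:45pm end LAB7 → 1
9:00pm end LAB6 → 0
Peak is 3, at 6:40pm (LAB4, LAB6, LAB7).

3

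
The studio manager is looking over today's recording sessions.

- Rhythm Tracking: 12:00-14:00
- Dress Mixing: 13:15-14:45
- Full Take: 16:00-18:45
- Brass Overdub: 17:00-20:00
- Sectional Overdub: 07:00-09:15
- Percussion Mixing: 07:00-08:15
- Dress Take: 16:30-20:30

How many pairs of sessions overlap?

Two intervals overlap when each starts before the other ends.
Sorted by start: Sectional Overdub, Percussion Mixing, Rhythm Tracking, Dress Mixing, Full Take, Dress Take, Brass Overdub.
Percussion Mixing starts before Sectional Overdub ends → Sectional Overdub and Percussion Mixing overlap.
Rhythm Tracking starts after Sectional Overdub ends; Sectional Overdub is clear from here.
Rhythm Tracking starts after Percussion Mixing ends; Percussion Mixing is clear from here.
Dress Mixing starts before Rhythm Tracking ends → Rhythm Tracking and Dress Mixing overlap.
Full Take starts after Rhythm Tracking ends; Rhythm Tracking is clear from here.
Full Take starts after Dress Mixing ends; Dress Mixing is clear from here.
Dress Take starts before Full Take ends → Full Take and Dress Take overlap.
Brass Overdub starts before Full Take ends → Full Take and Brass Overdub overlap.
Brass Overdub starts before Dress Take ends → Dress Take and Brass Overdub overlap.
Overlapping pairs: Brass Overdub & Dress Take, Brass Overdub & Full Take, Dress Mixing & Rhythm Tracking, Dress Take & Full Take, Percussion Mixing & Sectional Overdub — 5 in total.

5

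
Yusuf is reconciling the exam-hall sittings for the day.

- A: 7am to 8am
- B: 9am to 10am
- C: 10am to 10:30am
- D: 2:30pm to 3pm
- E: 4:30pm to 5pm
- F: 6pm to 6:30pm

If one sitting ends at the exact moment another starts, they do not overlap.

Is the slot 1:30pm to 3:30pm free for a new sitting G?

No — it overlaps D

A: ends 8am at or before G starts 1:30pm → clear.
B: ends 10am at or before G starts 1:30pm → clear.
C: ends 10:30am at or before G starts 1:30pm → clear.
D: starts 2:30pm before G ends 3:30pm, and ends 3pm after G starts 1:30pm → overlap.
E: starts 4:30pm at or after G ends 3:30pm → clear.
F: starts 6pm at or after G ends 3:30pm → clear.
G overlaps D.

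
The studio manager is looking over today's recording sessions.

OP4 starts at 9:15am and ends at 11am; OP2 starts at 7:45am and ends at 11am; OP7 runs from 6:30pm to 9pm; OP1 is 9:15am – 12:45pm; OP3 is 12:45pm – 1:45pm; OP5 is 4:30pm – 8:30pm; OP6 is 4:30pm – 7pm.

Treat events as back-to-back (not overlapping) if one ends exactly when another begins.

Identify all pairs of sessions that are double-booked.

Sorted by start: OP2, OP1, OP4, OP3, OP5, OP6, OP7.
OP1 starts before OP2 ends → OP2 and OP1 overlap.
OP4 starts before OP2 ends → OP2 and OP4 overlap.
OP3 starts after OP2 ends; OP2 is clear from here.
OP4 starts before OP1 ends → OP1 and OP4 overlap.
OP3 starts exactly when OP1 ends (back-to-back, no overlap); OP1 is clear from here.
OP3 starts after OP4 ends; OP4 is clear from here.
OP5 starts after OP3 ends; OP3 is clear from here.
OP6 starts before OP5 ends → OP5 and OP6 overlap.
OP7 starts before OP5 ends → OP5 and OP7 overlap.
OP7 starts before OP6 ends → OP6 and OP7 overlap.

OP1 & OP2, OP1 & OP4, OP2 & OP4, OP5 & OP6, OP5 & OP7, OP6 & OP7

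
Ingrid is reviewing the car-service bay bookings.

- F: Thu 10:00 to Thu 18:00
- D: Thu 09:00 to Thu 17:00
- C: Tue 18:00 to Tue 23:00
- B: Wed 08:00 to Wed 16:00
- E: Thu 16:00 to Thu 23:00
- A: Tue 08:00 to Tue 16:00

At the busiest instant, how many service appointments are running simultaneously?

Walk through starts and ends in time order (an end at T is processed before a start at T):
Tue 08:00 start A → 1
Tue 16:00 end A → 0
Tue 18:00 start C → 1
Tue 23:00 end C → 0
Wed 08:00 start B → 1
Wed 16:00 end B → 0
Thu 09:00 start D → 1
Thu 10:00 start F → 2
Thu 16:00 start E → 3
Thu 17:00 end D → 2
Thu 18:00 end F → 1
Thu 23:00 end E → 0
Peak is 3, at Thu 16:00 (D, E, F).

3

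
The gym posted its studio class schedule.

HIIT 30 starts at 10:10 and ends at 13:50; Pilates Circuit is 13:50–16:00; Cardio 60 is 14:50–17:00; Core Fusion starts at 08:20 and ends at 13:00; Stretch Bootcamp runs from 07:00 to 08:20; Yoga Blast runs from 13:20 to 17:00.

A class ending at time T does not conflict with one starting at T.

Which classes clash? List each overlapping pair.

Cardio 60 & Pilates Circuit, Cardio 60 & Yoga Blast, Core Fusion & HIIT 30, HIIT 30 & Yoga Blast, Pilates Circuit & Yoga Blast

Sorted by start: Stretch Bootcamp, Core Fusion, HIIT 30, Yoga Blast, Pilates Circuit, Cardio 60.
Core Fusion starts exactly when Stretch Bootcamp ends (back-to-back, no overlap), so nothing later overlaps Stretch Bootcamp either.
HIIT 30 starts before Core Fusion ends → Core Fusion and HIIT 30 overlap.
Yoga Blast starts after Core Fusion ends, so nothing later overlaps Core Fusion either.
Yoga Blast starts before HIIT 30 ends → HIIT 30 and Yoga Blast overlap.
Pilates Circuit starts exactly when HIIT 30 ends (back-to-back, no overlap), so nothing later overlaps HIIT 30 either.
Pilates Circuit starts before Yoga Blast ends → Yoga Blast and Pilates Circuit overlap.
Cardio 60 starts before Yoga Blast ends → Yoga Blast and Cardio 60 overlap.
Cardio 60 starts before Pilates Circuit ends → Pilates Circuit and Cardio 60 overlap.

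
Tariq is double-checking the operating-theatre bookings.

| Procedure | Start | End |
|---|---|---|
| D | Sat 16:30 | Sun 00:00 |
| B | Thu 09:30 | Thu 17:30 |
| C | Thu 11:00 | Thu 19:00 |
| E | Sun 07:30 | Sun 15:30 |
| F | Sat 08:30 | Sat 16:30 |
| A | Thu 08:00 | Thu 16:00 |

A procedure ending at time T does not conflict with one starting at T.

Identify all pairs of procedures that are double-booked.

A & B, A & C, B & C

Sorted by start: A, B, C, F, D, E.
B starts before A ends → A and B overlap.
C starts before A ends → A and C overlap.
F starts after A ends; A is clear from here.
C starts before B ends → B and C overlap.
F starts after B ends; B is clear from here.
F starts after C ends; C is clear from here.
D starts exactly when F ends (back-to-back, no overlap); F is clear from here.
E starts after D ends.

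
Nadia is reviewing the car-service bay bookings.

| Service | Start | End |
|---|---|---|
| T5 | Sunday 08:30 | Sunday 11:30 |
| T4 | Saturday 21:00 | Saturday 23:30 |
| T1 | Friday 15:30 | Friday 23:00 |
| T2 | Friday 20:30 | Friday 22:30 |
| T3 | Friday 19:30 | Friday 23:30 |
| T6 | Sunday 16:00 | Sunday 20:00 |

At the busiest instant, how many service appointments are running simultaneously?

3

Sort all start/end points and keep a running count:
Friday 15:30 start T1 → 1
Friday 19:30 start T3 → 2
Friday 20:30 start T2 → 3
Friday 22:30 end T2 → 2
Friday 23:00 end T1 → 1
Friday 23:30 end T3 → 0
Saturday 21:00 start T4 → 1
Saturday 23:30 end T4 → 0
Sunday 08:30 start T5 → 1
Sunday 11:30 end T5 → 0
Sunday 16:00 start T6 → 1
Sunday 20:00 end T6 → 0
Peak is 3, at Friday 20:30 (T1, T2, T3).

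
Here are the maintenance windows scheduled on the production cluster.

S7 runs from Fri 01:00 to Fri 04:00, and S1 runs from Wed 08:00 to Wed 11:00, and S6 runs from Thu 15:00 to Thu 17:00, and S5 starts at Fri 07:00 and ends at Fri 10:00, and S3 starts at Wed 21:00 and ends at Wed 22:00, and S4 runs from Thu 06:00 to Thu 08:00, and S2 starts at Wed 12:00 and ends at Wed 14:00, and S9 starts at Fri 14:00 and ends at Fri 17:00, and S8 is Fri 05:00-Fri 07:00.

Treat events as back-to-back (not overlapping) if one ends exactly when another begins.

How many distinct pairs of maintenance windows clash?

0

Sorted by start: S1, S2, S3, S4, S6, S7, S8, S5, S9.
S2 starts after S1 ends; S1 is clear from here.
S3 starts after S2 ends; S2 is clear from here.
S4 starts after S3 ends; S3 is clear from here.
S6 starts after S4 ends; S4 is clear from here.
S7 starts after S6 ends; S6 is clear from here.
S8 starts after S7 ends; S7 is clear from here.
S5 starts exactly when S8 ends (back-to-back, no overlap); S8 is clear from here.
S9 starts after S5 ends.
No pair overlaps.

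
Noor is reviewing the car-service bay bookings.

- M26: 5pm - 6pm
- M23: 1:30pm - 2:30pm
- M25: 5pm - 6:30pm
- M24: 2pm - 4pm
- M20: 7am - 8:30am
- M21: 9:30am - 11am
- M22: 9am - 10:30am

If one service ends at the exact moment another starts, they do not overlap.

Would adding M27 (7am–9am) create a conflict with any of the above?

M20: starts 7am before M27 ends 9am, and ends 8:30am after M27 starts 7am → overlap.
M22: starts 9am at or after M27 ends 9am → clear.
M21: starts 9:30am at or after M27 ends 9am → clear.
M23: starts 1:30pm at or after M27 ends 9am → clear.
M24: starts 2pm at or after M27 ends 9am → clear.
M25: starts 5pm at or after M27 ends 9am → clear.
M26: starts 5pm at or after M27 ends 9am → clear.
M27 overlaps M20.

Yes — it overlaps M20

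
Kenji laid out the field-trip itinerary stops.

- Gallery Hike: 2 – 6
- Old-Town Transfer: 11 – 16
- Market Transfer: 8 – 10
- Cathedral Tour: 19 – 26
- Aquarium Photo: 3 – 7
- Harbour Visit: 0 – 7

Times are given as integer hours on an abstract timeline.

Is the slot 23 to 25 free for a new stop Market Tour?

No — it overlaps Cathedral Tour

Harbour Visit: ends 7 at or before Market Tour starts 23 → clear.
Gallery Hike: ends 6 at or before Market Tour starts 23 → clear.
Aquarium Photo: ends 7 at or before Market Tour starts 23 → clear.
Market Transfer: ends 10 at or before Market Tour starts 23 → clear.
Old-Town Transfer: ends 16 at or before Market Tour starts 23 → clear.
Cathedral Tour: starts 19 before Market Tour ends 25, and ends 26 after Market Tour starts 23 → overlap.
Market Tour overlaps Cathedral Tour.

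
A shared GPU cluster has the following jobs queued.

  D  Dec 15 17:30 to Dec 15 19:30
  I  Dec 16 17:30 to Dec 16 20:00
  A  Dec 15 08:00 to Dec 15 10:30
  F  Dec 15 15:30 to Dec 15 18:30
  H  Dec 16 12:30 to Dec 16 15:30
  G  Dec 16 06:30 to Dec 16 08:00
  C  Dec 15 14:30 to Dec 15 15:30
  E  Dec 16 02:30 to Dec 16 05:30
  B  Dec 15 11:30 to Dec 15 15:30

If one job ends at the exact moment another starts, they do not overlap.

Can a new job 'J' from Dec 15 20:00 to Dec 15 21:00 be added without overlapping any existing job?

Yes — the slot is free

A: ends Dec 15 10:30 at or before J starts Dec 15 20:00 → clear.
B: ends Dec 15 15:30 at or before J starts Dec 15 20:00 → clear.
C: ends Dec 15 15:30 at or before J starts Dec 15 20:00 → clear.
F: ends Dec 15 18:30 at or before J starts Dec 15 20:00 → clear.
D: ends Dec 15 19:30 at or before J starts Dec 15 20:00 → clear.
E: starts Dec 16 02:30 at or after J ends Dec 15 21:00 → clear.
G: starts Dec 16 06:30 at or after J ends Dec 15 21:00 → clear.
H: starts Dec 16 12:30 at or after J ends Dec 15 21:00 → clear.
I: starts Dec 16 17:30 at or after J ends Dec 15 21:00 → clear.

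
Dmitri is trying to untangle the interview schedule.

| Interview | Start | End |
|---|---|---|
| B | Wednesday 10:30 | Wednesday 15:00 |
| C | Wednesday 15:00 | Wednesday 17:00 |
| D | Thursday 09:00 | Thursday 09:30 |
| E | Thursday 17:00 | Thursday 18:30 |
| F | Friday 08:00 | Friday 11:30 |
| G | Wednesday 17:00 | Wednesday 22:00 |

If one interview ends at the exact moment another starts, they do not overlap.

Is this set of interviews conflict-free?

Yes

Sorted by start: B, C, G, D, E, F.
C starts exactly when B ends (back-to-back, no overlap); B is clear from here.
G starts exactly when C ends (back-to-back, no overlap); C is clear from here.
D starts after G ends; G is clear from here.
E starts after D ends; D is clear from here.
F starts after E ends.
Every pair is clear; the schedule has no overlaps.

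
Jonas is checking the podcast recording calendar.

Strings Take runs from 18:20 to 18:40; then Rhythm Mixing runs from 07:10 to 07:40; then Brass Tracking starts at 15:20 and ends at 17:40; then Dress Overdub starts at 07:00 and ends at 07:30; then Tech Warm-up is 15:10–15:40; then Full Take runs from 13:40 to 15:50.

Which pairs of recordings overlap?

Sorted by start: Dress Overdub, Rhythm Mixing, Full Take, Tech Warm-up, Brass Tracking, Strings Take.
Rhythm Mixing starts before Dress Overdub ends → Dress Overdub and Rhythm Mixing overlap.
Full Take starts after Dress Overdub ends, so nothing later overlaps Dress Overdub either.
Full Take starts after Rhythm Mixing ends, so nothing later overlaps Rhythm Mixing either.
Tech Warm-up starts before Full Take ends → Full Take and Tech Warm-up overlap.
Brass Tracking starts before Full Take ends → Full Take and Brass Tracking overlap.
Strings Take starts after Full Take ends.
Brass Tracking starts before Tech Warm-up ends → Tech Warm-up and Brass Tracking overlap.
Strings Take starts after Tech Warm-up ends.
Strings Take starts after Brass Tracking ends.

Brass Tracking & Full Take, Brass Tracking & Tech Warm-up, Dress Overdub & Rhythm Mixing, Full Take & Tech Warm-up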